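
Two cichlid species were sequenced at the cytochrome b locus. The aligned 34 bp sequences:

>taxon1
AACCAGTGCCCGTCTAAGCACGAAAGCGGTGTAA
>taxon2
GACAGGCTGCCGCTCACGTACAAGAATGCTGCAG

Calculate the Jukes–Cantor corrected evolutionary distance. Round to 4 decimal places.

0.9178

The sequences differ at 18 of 34 sites, so p = 18/34 ≈ 0.529412.
d = −(3/4) ln(1 − 4p/3) = −0.75 ln(1 − 0.705883) = −0.75 ln(0.294117)
  = −0.75 × (-1.223778) = 0.917834 substitutions/site.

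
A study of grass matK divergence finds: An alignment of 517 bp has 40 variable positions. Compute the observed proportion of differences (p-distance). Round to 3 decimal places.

0.077

p = 40/517 = 0.077369… ≈ 0.077 (to 3 d.p.).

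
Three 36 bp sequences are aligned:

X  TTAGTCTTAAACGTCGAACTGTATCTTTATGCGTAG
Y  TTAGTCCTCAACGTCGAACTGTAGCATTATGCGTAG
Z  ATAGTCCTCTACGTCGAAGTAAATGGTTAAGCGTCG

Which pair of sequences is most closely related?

X and Y

X–Y: 4/36 differ, p = 0.111, d = 0.120.
X–Z: 11/36 differ, p = 0.306, d = 0.392.
Y–Z: 10/36 differ, p = 0.278, d = 0.347.
The smallest distance is between X and Y.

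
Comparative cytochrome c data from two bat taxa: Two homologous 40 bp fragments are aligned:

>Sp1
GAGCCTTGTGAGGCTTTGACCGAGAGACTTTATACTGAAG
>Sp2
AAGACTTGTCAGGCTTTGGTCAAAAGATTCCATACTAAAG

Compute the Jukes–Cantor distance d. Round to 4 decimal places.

The sequences differ at 11 of 40 sites, so p = 11/40 = 0.275.
d = −(3/4) ln(1 − 4p/3) = −0.75 ln(1 − 0.366667) = −0.75 ln(0.633333)
  = −0.75 × (-0.456759) = 0.342569 substitutions/site.

0.3426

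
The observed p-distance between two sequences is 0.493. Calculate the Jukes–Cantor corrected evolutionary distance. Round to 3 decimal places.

d = −(3/4) ln(1 − 4p/3) = −0.75 ln(1 − 0.657333) = −0.75 ln(0.342667)
  = −0.75 × (-1.070996) = 0.803247 substitutions/site.

0.803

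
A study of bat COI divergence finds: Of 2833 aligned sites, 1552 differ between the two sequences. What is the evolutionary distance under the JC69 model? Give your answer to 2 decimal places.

0.98

p = 1552/2833 ≈ 0.547829.
d = −(3/4) ln(1 − 4p/3) = −0.75 ln(1 − 0.730439) = −0.75 ln(0.269561)
  = −0.75 × (-1.310961) = 0.983221 substitutions/site.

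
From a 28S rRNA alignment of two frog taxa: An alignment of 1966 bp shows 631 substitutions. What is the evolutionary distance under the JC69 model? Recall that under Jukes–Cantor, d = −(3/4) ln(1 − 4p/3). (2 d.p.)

p = 631/1966 ≈ 0.320956.
d = −(3/4) ln(1 − 4p/3) = −0.75 ln(1 − 0.427941) = −0.75 ln(0.572059)
  = −0.75 × (-0.558513) = 0.418885 substitutions/site.

0.42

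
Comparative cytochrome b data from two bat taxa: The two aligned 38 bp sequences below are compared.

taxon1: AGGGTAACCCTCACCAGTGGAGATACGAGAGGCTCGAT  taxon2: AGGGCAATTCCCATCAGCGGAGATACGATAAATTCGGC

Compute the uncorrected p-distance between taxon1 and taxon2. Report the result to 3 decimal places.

The sequences differ at 12 of 38 positions.
p = 12/38 = 0.315789… ≈ 0.316 (to 3 d.p.).

0.316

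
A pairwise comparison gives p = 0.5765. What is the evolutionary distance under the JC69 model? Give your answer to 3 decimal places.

d = −(3/4) ln(1 − 4p/3) = −0.75 ln(1 − 0.768667) = −0.75 ln(0.231333)
  = −0.75 × (-1.463897) = 1.097923 substitutions/site.

1.098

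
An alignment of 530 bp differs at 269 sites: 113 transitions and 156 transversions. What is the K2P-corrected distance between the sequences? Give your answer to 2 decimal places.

P = 113/530 ≈ 0.213208 and Q = 156/530 ≈ 0.29434.
Under the Kimura two-parameter model, d = −½ ln(1 − 2P − Q) − ¼ ln(1 − 2Q).
1 − 2P − Q = 0.279244, giving −½ ln(0.279244) = 0.637835.
1 − 2Q = 0.41132, giving −¼ ln(0.41132) = 0.222096.
d = 0.637835 + 0.222096 = 0.859931.

0.86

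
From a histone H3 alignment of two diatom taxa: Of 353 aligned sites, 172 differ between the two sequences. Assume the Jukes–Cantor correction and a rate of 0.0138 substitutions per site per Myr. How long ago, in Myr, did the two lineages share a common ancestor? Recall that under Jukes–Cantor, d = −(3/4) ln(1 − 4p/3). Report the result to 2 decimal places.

28.50

p = 172/353 ≈ 0.487252.
d = −(3/4) ln(1 − 4p/3) = −0.75 ln(1 − 0.649669) = −0.75 ln(0.350331)
  = −0.75 × (-1.048877) = 0.786658 substitutions/site.
Under a molecular clock d = 2μt, so t = d/(2μ) = 0.786658 / (2 × 0.0138) = 28.50 Myr.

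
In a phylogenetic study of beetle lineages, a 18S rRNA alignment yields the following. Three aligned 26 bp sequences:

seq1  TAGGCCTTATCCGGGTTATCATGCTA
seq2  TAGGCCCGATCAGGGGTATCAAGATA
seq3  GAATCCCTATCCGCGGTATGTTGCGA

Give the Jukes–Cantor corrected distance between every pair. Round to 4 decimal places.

d(seq1,seq2) = 0.2758, d(seq1,seq3) = 0.4643, d(seq2,seq3) = 0.6228

seq1–seq2: 6/26 sites differ → p ≈ 0.230769, d = −0.75 ln(1 − 0.307692) = 0.275793 ≈ 0.2758.
seq1–seq3: 9/26 sites differ → p ≈ 0.346154, d = −0.75 ln(1 − 0.461539) = 0.464280 ≈ 0.4643.
seq2–seq3: 11/26 sites differ → p ≈ 0.423077, d = −0.75 ln(1 − 0.564103) = 0.622762 ≈ 0.6228.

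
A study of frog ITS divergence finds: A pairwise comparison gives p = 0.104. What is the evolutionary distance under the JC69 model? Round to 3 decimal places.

0.112

d = −(3/4) ln(1 − 4p/3) = −0.75 ln(1 − 0.138667) = −0.75 ln(0.861333)
  = −0.75 × (-0.149274) = 0.111956 substitutions/site.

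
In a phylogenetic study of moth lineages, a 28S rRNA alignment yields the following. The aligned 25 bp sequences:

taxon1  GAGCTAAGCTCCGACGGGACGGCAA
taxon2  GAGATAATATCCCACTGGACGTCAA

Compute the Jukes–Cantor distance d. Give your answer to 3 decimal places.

The sequences differ at 6 of 25 sites (4, 8, 9, 13, 16, 22), so p = 6/25 = 0.24.
d = −(3/4) ln(1 − 4p/3) = −0.75 ln(1 − 0.32) = −0.75 ln(0.68)
  = −0.75 × (-0.385662) = 0.289247 substitutions/site.

0.289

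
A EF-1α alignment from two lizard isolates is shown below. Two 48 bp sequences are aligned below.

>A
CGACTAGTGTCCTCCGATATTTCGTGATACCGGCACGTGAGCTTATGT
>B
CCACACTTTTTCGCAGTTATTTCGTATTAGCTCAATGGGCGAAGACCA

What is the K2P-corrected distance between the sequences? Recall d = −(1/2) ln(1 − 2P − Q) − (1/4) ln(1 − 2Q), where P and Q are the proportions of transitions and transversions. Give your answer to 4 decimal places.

Of 48 sites, 4 differences are transitions and 20 are transversions, so P = 4/48 ≈ 0.083333 and Q = 20/48 ≈ 0.416667.
Under the Kimura two-parameter model, d = −½ ln(1 − 2P − Q) − ¼ ln(1 − 2Q).
1 − 2P − Q = 0.416667, giving −½ ln(0.416667) = 0.437734.
1 − 2Q = 0.166666, giving −¼ ln(0.166666) = 0.447941.
d = 0.437734 + 0.447941 = 0.885675.

0.8857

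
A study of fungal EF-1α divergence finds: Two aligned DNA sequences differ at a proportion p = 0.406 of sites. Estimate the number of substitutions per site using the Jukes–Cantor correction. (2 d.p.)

0.58

d = −(3/4) ln(1 − 4p/3) = −0.75 ln(1 − 0.541333) = −0.75 ln(0.458667)
  = −0.75 × (-0.779431) = 0.584573 substitutions/site.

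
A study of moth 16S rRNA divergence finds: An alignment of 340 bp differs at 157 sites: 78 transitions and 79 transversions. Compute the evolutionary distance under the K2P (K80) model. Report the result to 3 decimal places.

0.744

P = 78/340 ≈ 0.229412 and Q = 79/340 ≈ 0.232353.
Under the Kimura two-parameter model, d = −½ ln(1 − 2P − Q) − ¼ ln(1 − 2Q).
1 − 2P − Q = 0.308823, giving −½ ln(0.308823) = 0.587493.
1 − 2Q = 0.535294, giving −¼ ln(0.535294) = 0.156235.
d = 0.587493 + 0.156235 = 0.743728.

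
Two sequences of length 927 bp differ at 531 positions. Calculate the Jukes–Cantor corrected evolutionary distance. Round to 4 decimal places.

p = 531/927 ≈ 0.572816.
d = −(3/4) ln(1 − 4p/3) = −0.75 ln(1 − 0.763755) = −0.75 ln(0.236245)
  = −0.75 × (-1.442886) = 1.082165 substitutions/site.

1.0822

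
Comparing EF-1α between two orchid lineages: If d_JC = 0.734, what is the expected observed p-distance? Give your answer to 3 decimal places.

0.468

p = (3/4)(1 − e^(−4d/3)) = 0.75 × (1 − e^(-0.978667)) = 0.75 × (1 − 0.375812) = 0.468141.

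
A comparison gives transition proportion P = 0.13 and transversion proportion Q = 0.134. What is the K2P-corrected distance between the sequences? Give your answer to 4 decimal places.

0.3284

Under the Kimura two-parameter model, d = −½ ln(1 − 2P − Q) − ¼ ln(1 − 2Q).
1 − 2P − Q = 0.606, giving −½ ln(0.606) = 0.250438.
1 − 2Q = 0.732, giving −¼ ln(0.732) = 0.077994.
d = 0.250438 + 0.077994 = 0.328432.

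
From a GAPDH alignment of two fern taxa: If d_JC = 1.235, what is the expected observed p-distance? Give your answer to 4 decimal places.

p = (3/4)(1 − e^(−4d/3)) = 0.75 × (1 − e^(-1.646667)) = 0.75 × (1 − 0.192691) = 0.605482.

0.6055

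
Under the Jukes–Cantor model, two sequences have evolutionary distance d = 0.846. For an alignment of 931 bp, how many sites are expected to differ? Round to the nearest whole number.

Invert JC69: p = (3/4)(1 − e^(−4d/3)) = 0.75 × (1 − e^(-1.128)) = 0.75 × (1 − 0.323680) = 0.507240.
Expected differing sites = pL ≈ 0.507240 × 931 = 472.24044 ≈ 472.

472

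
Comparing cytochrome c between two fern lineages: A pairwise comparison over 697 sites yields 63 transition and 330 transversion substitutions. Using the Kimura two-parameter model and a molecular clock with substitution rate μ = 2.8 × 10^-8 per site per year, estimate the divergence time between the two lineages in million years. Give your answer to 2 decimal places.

P = 63/697 ≈ 0.090387 and Q = 330/697 ≈ 0.473458.
Under the Kimura two-parameter model, d = −½ ln(1 − 2P − Q) − ¼ ln(1 − 2Q).
1 − 2P − Q = 0.345768, giving −½ ln(0.345768) = 0.530994.
1 − 2Q = 0.053084, giving −¼ ln(0.053084) = 0.733970.
d = 0.530994 + 0.733970 = 1.264964.
Under a molecular clock d = 2μt, so t = d/(2μ) = 1.264964 / (2 × 2.8 × 10^-8) = 22.59 million years.

22.59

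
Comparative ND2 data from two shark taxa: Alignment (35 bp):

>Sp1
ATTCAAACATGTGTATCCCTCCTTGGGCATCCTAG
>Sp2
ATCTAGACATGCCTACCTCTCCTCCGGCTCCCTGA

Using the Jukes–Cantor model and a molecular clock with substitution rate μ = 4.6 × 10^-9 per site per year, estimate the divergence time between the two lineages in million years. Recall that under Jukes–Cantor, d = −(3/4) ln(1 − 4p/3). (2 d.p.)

The sequences differ at 13 of 35 sites, so p = 13/35 ≈ 0.371429.
d = −(3/4) ln(1 − 4p/3) = −0.75 ln(1 − 0.495239) = −0.75 ln(0.504761)
  = −0.75 × (-0.683670) = 0.512753 substitutions/site.
Under a molecular clock d = 2μt, so t = d/(2μ) = 0.512753 / (2 × 4.6 × 10^-9) = 55.73 million years.

55.73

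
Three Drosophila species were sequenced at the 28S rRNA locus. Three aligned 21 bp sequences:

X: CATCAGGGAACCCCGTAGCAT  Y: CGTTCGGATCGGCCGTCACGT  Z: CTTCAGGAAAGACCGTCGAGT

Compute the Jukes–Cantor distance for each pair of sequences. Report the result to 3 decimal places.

X–Y: 11/21 sites differ → p ≈ 0.52381, d = −0.75 ln(1 − 0.698413) = 0.899023 ≈ 0.899.
X–Z: 7/21 sites differ → p ≈ 0.333333, d = −0.75 ln(1 − 0.444444) = 0.440839 ≈ 0.441.
Y–Z: 8/21 sites differ → p ≈ 0.380952, d = −0.75 ln(1 − 0.507936) = 0.531860 ≈ 0.532.

d(X,Y) = 0.899, d(X,Z) = 0.441, d(Y,Z) = 0.532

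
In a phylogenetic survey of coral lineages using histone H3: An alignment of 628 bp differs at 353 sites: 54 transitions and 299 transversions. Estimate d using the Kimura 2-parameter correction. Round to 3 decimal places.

P = 54/628 ≈ 0.085987 and Q = 299/628 ≈ 0.476115.
Under the Kimura two-parameter model, d = −½ ln(1 − 2P − Q) − ¼ ln(1 − 2Q).
1 − 2P − Q = 0.351911, giving −½ ln(0.351911) = 0.522188.
1 − 2Q = 0.04777, giving −¼ ln(0.04777) = 0.760339.
d = 0.522188 + 0.760339 = 1.282527.

1.283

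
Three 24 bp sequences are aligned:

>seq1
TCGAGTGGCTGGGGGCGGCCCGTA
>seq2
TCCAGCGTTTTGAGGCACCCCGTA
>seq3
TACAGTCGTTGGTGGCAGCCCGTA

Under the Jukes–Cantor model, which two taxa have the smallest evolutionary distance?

seq1 and seq3

seq1–seq2: 8/24 differ, p = 0.333, d = 0.441.
seq1–seq3: 6/24 differ, p = 0.250, d = 0.304.
seq2–seq3: 7/24 differ, p = 0.292, d = 0.369.
The smallest distance is between seq1 and seq3.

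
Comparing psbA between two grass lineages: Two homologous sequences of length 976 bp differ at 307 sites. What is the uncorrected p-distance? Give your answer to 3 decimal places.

0.315

p = 307/976 = 0.314549… ≈ 0.315 (to 3 d.p.).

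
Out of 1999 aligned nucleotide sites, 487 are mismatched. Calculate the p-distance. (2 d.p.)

0.24

p = 487/1999 = 0.243621… ≈ 0.24 (to 2 d.p.).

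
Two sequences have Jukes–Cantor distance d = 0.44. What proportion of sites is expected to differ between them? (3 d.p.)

p = (3/4)(1 − e^(−4d/3)) = 0.75 × (1 − e^(-0.586667)) = 0.75 × (1 − 0.556178) = 0.332867.

0.333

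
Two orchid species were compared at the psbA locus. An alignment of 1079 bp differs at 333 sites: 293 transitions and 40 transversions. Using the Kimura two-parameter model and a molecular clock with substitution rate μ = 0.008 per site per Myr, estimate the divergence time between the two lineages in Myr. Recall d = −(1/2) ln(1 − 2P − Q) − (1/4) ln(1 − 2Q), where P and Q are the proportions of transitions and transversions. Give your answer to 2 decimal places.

P = 293/1079 ≈ 0.271548 and Q = 40/1079 ≈ 0.037071.
Under the Kimura two-parameter model, d = −½ ln(1 − 2P − Q) − ¼ ln(1 − 2Q).
1 − 2P − Q = 0.419833, giving −½ ln(0.419833) = 0.433949.
1 − 2Q = 0.925858, giving −¼ ln(0.925858) = 0.019259.
d = 0.433949 + 0.019259 = 0.453208.
Under a molecular clock d = 2μt, so t = d/(2μ) = 0.453208 / (2 × 0.008) = 28.33 Myr.

28.33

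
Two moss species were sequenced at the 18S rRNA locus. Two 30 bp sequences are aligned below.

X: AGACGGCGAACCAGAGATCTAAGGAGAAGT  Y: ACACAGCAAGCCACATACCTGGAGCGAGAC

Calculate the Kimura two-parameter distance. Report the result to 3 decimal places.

Of 30 sites, 10 differences are transitions and 4 are transversions, so P = 10/30 ≈ 0.333333 and Q = 4/30 ≈ 0.133333.
Under the Kimura two-parameter model, d = −½ ln(1 − 2P − Q) − ¼ ln(1 − 2Q).
1 − 2P − Q = 0.200001, giving −½ ln(0.200001) = 0.804716.
1 − 2Q = 0.733334, giving −¼ ln(0.733334) = 0.077539.
d = 0.804716 + 0.077539 = 0.882255.

0.882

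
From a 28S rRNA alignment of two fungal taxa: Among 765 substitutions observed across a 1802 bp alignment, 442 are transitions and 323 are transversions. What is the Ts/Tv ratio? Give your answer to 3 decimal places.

1.368

R = 442/323 = 1.368421… ≈ 1.368 (to 3 d.p.).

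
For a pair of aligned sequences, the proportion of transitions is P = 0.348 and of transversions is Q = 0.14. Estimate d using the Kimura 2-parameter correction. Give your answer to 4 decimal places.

Under the Kimura two-parameter model, d = −½ ln(1 − 2P − Q) − ¼ ln(1 − 2Q).
1 − 2P − Q = 0.164, giving −½ ln(0.164) = 0.903944.
1 − 2Q = 0.72, giving −¼ ln(0.72) = 0.082126.
d = 0.903944 + 0.082126 = 0.986070.

0.9861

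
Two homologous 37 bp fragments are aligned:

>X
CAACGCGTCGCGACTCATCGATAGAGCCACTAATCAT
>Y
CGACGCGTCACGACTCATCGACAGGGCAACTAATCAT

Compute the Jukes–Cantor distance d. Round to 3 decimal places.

The sequences differ at 5 of 37 sites (2, 10, 22, 25, 28), so p = 5/37 ≈ 0.135135.
d = −(3/4) ln(1 − 4p/3) = −0.75 ln(1 − 0.18018) = −0.75 ln(0.81982)
  = −0.75 × (-0.198670) = 0.149003 substitutions/site.

0.149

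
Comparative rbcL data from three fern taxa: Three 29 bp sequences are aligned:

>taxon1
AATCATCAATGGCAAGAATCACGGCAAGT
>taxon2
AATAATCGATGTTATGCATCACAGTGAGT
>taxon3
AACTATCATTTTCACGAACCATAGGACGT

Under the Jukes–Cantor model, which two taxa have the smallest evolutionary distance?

taxon1 and taxon2

taxon1–taxon2: 9/29 differ, p = 0.310, d = 0.401.
taxon1–taxon3: 11/29 differ, p = 0.379, d = 0.529.
taxon2–taxon3: 13/29 differ, p = 0.448, d = 0.683.
The smallest distance is between taxon1 and taxon2.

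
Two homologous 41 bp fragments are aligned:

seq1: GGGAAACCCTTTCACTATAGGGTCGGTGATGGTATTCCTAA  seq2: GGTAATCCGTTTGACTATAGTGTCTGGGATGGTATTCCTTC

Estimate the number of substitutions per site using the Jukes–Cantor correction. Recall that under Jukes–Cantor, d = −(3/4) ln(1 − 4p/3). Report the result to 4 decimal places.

The sequences differ at 9 of 41 sites (3, 6, 9, 13, 21, 25, 27, 40, 41), so p = 9/41 ≈ 0.219512.
d = −(3/4) ln(1 − 4p/3) = −0.75 ln(1 − 0.292683) = −0.75 ln(0.707317)
  = −0.75 × (-0.346276) = 0.259707 substitutions/site.

0.2597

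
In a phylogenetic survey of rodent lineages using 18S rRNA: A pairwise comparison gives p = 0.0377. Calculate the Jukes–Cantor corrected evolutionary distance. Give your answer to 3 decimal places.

0.039

d = −(3/4) ln(1 − 4p/3) = −0.75 ln(1 − 0.050267) = −0.75 ln(0.949733)
  = −0.75 × (-0.051574) = 0.038681 substitutions/site.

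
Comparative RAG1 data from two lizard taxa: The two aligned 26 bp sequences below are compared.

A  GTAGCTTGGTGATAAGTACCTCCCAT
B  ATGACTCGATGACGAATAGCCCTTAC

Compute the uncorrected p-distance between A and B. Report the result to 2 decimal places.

The sequences differ at 13 of 26 positions.
p = 13/26 = 0.50.

0.50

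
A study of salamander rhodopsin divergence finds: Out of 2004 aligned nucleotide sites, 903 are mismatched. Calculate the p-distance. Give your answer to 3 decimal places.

0.451

p = 903/2004 = 0.450598… ≈ 0.451 (to 3 d.p.).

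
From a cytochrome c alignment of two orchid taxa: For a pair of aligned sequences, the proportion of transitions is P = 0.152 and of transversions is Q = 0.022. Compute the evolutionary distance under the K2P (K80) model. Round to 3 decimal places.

Under the Kimura two-parameter model, d = −½ ln(1 − 2P − Q) − ¼ ln(1 − 2Q).
1 − 2P − Q = 0.674, giving −½ ln(0.674) = 0.197263.
1 − 2Q = 0.956, giving −¼ ln(0.956) = 0.011249.
d = 0.197263 + 0.011249 = 0.208512.

0.209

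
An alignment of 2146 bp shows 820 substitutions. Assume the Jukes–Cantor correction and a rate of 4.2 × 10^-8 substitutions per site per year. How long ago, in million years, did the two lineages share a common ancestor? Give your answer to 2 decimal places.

6.36

p = 820/2146 ≈ 0.382106.
d = −(3/4) ln(1 − 4p/3) = −0.75 ln(1 − 0.509475) = −0.75 ln(0.490525)
  = −0.75 × (-0.712279) = 0.534209 substitutions/site.
Under a molecular clock d = 2μt, so t = d/(2μ) = 0.534209 / (2 × 4.2 × 10^-8) = 6.36 million years.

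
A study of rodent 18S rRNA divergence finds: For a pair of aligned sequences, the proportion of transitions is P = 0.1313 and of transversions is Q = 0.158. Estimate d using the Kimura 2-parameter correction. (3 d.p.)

0.368

Under the Kimura two-parameter model, d = −½ ln(1 − 2P − Q) − ¼ ln(1 − 2Q).
1 − 2P − Q = 0.5794, giving −½ ln(0.5794) = 0.272881.
1 − 2Q = 0.684, giving −¼ ln(0.684) = 0.094949.
d = 0.272881 + 0.094949 = 0.367830.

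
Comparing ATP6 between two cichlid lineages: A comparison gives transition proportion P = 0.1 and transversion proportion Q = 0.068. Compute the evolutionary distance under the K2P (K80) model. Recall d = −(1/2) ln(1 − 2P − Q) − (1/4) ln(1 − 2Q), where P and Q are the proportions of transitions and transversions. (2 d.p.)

0.19

Under the Kimura two-parameter model, d = −½ ln(1 − 2P − Q) − ¼ ln(1 − 2Q).
1 − 2P − Q = 0.732, giving −½ ln(0.732) = 0.155987.
1 − 2Q = 0.864, giving −¼ ln(0.864) = 0.036546.
d = 0.155987 + 0.036546 = 0.192533.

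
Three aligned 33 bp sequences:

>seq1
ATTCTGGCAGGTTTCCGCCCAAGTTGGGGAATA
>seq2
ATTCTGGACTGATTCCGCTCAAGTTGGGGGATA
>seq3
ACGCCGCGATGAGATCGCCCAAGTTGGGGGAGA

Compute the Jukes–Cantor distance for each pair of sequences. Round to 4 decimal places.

d(seq1,seq2) = 0.2082, d(seq1,seq3) = 0.4975, d(seq2,seq3) = 0.4408

seq1–seq2: 6/33 sites differ → p ≈ 0.181818, d = −0.75 ln(1 − 0.242424) = 0.208224 ≈ 0.2082.
seq1–seq3: 12/33 sites differ → p ≈ 0.363636, d = −0.75 ln(1 − 0.484848) = 0.497470 ≈ 0.4975.
seq2–seq3: 11/33 sites differ → p ≈ 0.333333, d = −0.75 ln(1 − 0.444444) = 0.440839 ≈ 0.4408.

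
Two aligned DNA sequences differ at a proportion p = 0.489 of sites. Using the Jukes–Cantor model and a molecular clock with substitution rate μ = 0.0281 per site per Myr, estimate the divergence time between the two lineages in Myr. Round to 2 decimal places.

d = −(3/4) ln(1 − 4p/3) = −0.75 ln(1 − 0.652) = −0.75 ln(0.348)
  = −0.75 × (-1.055553) = 0.791665 substitutions/site.
Under a molecular clock d = 2μt, so t = d/(2μ) = 0.791665 / (2 × 0.0281) = 14.09 Myr.

14.09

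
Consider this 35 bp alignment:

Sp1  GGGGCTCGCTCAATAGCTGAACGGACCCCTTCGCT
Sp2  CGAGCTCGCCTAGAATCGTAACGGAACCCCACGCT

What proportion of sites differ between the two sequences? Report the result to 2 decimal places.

The sequences differ at 12 of 35 positions.
p = 12/35 = 0.342857… ≈ 0.34 (to 2 d.p.).

0.34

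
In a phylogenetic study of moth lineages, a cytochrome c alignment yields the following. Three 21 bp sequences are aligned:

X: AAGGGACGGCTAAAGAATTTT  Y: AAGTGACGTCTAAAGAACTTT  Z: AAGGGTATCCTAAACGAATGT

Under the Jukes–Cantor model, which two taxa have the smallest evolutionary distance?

X–Y: 3/21 differ, p = 0.143, d = 0.158.
X–Z: 8/21 differ, p = 0.381, d = 0.532.
Y–Z: 9/21 differ, p = 0.429, d = 0.635.
The smallest distance is between X and Y.

X and Y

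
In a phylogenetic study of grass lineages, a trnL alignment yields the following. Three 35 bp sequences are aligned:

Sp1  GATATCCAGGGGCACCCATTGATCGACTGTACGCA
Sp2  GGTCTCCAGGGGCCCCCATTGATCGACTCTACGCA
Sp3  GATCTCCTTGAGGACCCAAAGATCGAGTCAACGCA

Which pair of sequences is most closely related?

Sp1 and Sp2

Sp1–Sp2: 4/35 differ, p = 0.114, d = 0.124.
Sp1–Sp3: 10/35 differ, p = 0.286, d = 0.360.
Sp2–Sp3: 10/35 differ, p = 0.286, d = 0.360.
The smallest distance is between Sp1 and Sp2.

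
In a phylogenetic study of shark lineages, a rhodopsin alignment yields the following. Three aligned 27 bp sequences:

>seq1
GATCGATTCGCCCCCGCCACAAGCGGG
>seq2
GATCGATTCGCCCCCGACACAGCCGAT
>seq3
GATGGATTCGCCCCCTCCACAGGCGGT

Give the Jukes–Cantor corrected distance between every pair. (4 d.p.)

d(seq1,seq2) = 0.2127, d(seq1,seq3) = 0.1650, d(seq2,seq3) = 0.2127

seq1–seq2: 5/27 sites differ → p ≈ 0.185185, d = −0.75 ln(1 − 0.246913) = 0.212681 ≈ 0.2127.
seq1–seq3: 4/27 sites differ → p ≈ 0.148148, d = −0.75 ln(1 − 0.197531) = 0.165047 ≈ 0.1650.
seq2–seq3: 5/27 sites differ → p ≈ 0.185185, d = −0.75 ln(1 − 0.246913) = 0.212681 ≈ 0.2127.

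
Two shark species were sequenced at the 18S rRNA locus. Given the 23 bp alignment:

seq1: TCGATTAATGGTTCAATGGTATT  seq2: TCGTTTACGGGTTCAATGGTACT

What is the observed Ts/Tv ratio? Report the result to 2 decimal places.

Transitions are A↔G and C↔T; transversions are all other mismatches.
Transitions: 1. Transversions: 3.
R = 1/3 = 0.333333… ≈ 0.33 (to 2 d.p.).

0.33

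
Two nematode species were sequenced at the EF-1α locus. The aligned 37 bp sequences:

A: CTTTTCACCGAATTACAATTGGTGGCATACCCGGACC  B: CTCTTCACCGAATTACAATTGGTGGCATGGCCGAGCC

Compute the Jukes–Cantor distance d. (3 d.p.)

0.149

The sequences differ at 5 of 37 sites (3, 29, 30, 34, 35), so p = 5/37 ≈ 0.135135.
d = −(3/4) ln(1 − 4p/3) = −0.75 ln(1 − 0.18018) = −0.75 ln(0.81982)
  = −0.75 × (-0.198670) = 0.149003 substitutions/site.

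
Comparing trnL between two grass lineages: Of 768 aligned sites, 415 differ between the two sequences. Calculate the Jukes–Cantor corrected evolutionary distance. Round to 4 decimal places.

0.9560

p = 415/768 ≈ 0.540365.
d = −(3/4) ln(1 − 4p/3) = −0.75 ln(1 − 0.720487) = −0.75 ln(0.279513)
  = −0.75 × (-1.274706) = 0.956030 substitutions/site.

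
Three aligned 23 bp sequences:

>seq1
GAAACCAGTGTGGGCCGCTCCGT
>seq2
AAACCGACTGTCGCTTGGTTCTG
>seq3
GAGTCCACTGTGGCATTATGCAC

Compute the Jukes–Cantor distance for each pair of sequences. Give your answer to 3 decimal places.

d(seq1,seq2) = 0.892, d(seq1,seq3) = 0.761, d(seq2,seq3) = 0.761

seq1–seq2: 12/23 sites differ → p ≈ 0.521739, d = −0.75 ln(1 − 0.695652) = 0.892188 ≈ 0.892.
seq1–seq3: 11/23 sites differ → p ≈ 0.478261, d = −0.75 ln(1 − 0.637681) = 0.761423 ≈ 0.761.
seq2–seq3: 11/23 sites differ → p ≈ 0.478261, d = −0.75 ln(1 − 0.637681) = 0.761423 ≈ 0.761.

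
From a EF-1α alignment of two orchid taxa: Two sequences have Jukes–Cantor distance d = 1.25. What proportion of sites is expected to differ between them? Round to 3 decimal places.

0.608

p = (3/4)(1 − e^(−4d/3)) = 0.75 × (1 − e^(-1.666667)) = 0.75 × (1 − 0.188876) = 0.608343.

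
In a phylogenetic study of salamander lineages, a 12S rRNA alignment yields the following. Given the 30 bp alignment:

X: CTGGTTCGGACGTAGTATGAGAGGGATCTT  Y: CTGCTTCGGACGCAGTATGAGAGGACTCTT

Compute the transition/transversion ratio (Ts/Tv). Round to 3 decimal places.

Transitions are A↔G and C↔T; transversions are all other mismatches.
Transitions: 2. Transversions: 2.
R = 2/2 = 1.000.

1.000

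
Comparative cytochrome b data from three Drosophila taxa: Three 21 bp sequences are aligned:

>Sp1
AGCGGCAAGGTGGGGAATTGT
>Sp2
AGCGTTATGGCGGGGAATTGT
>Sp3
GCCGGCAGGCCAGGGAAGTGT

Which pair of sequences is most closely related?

Sp1–Sp2: 4/21 differ, p = 0.190, d = 0.220.
Sp1–Sp3: 7/21 differ, p = 0.333, d = 0.441.
Sp2–Sp3: 8/21 differ, p = 0.381, d = 0.532.
The smallest distance is between Sp1 and Sp2.

Sp1 and Sp2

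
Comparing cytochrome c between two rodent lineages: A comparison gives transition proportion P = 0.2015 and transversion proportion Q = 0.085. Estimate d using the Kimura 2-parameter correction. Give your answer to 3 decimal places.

0.381

Under the Kimura two-parameter model, d = −½ ln(1 − 2P − Q) − ¼ ln(1 − 2Q).
1 − 2P − Q = 0.512, giving −½ ln(0.512) = 0.334715.
1 − 2Q = 0.83, giving −¼ ln(0.83) = 0.046582.
d = 0.334715 + 0.046582 = 0.381297.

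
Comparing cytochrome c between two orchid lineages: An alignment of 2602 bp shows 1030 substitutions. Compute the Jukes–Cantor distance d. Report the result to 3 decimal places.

p = 1030/2602 ≈ 0.395849.
d = −(3/4) ln(1 − 4p/3) = −0.75 ln(1 − 0.527799) = −0.75 ln(0.472201)
  = −0.75 × (-0.750351) = 0.562763 substitutions/site.

0.563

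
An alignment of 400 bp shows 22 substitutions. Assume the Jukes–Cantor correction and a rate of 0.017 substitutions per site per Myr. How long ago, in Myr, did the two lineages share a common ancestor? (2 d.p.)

1.68

p = 22/400 = 0.055.
d = −(3/4) ln(1 − 4p/3) = −0.75 ln(1 − 0.073333) = −0.75 ln(0.926667)
  = −0.75 × (-0.076161) = 0.057121 substitutions/site.
Under a molecular clock d = 2μt, so t = d/(2μ) = 0.057121 / (2 × 0.017) = 1.68 Myr.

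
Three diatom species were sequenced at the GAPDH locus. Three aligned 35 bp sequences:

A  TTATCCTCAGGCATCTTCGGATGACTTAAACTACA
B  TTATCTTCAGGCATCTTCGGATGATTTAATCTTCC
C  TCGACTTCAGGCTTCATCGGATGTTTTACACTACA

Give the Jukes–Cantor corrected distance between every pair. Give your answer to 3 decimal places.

d(A,B) = 0.158, d(A,C) = 0.315, d(B,C) = 0.360

A–B: 5/35 sites differ → p ≈ 0.142857, d = −0.75 ln(1 − 0.190476) = 0.158482 ≈ 0.158.
A–C: 9/35 sites differ → p ≈ 0.257143, d = −0.75 ln(1 − 0.342857) = 0.314890 ≈ 0.315.
B–C: 10/35 sites differ → p ≈ 0.285714, d = −0.75 ln(1 − 0.380952) = 0.359679 ≈ 0.360.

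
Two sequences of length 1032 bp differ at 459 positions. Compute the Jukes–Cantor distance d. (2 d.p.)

p = 459/1032 ≈ 0.444767.
d = −(3/4) ln(1 − 4p/3) = −0.75 ln(1 − 0.593023) = −0.75 ln(0.406977)
  = −0.75 × (-0.898999) = 0.674249 substitutions/site.

0.67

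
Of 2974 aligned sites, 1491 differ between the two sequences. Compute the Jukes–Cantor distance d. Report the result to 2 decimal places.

0.83

p = 1491/2974 ≈ 0.501345.
d = −(3/4) ln(1 − 4p/3) = −0.75 ln(1 − 0.66846) = −0.75 ln(0.33154)
  = −0.75 × (-1.104007) = 0.828005 substitutions/site.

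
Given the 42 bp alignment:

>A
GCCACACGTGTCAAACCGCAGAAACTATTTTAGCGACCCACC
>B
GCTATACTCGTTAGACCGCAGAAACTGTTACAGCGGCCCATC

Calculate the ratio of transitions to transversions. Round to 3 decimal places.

4.500

Transitions are A↔G and C↔T; transversions are all other mismatches.
Transitions: 9. Transversions: 2.
R = 9/2 = 4.500.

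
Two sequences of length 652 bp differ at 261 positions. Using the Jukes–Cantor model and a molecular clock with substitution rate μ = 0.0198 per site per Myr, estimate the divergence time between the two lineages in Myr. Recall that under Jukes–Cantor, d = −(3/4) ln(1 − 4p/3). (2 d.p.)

p = 261/652 ≈ 0.400307.
d = −(3/4) ln(1 − 4p/3) = −0.75 ln(1 − 0.533743) = −0.75 ln(0.466257)
  = −0.75 × (-0.763018) = 0.572264 substitutions/site.
Under a molecular clock d = 2μt, so t = d/(2μ) = 0.572264 / (2 × 0.0198) = 14.45 Myr.

14.45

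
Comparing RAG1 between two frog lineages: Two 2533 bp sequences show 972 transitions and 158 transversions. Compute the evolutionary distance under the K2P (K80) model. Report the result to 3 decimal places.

P = 972/2533 ≈ 0.383735 and Q = 158/2533 ≈ 0.062377.
Under the Kimura two-parameter model, d = −½ ln(1 − 2P − Q) − ¼ ln(1 − 2Q).
1 − 2P − Q = 0.170153, giving −½ ln(0.170153) = 0.885529.
1 − 2Q = 0.875246, giving −¼ ln(0.875246) = 0.033313.
d = 0.885529 + 0.033313 = 0.918842.

0.919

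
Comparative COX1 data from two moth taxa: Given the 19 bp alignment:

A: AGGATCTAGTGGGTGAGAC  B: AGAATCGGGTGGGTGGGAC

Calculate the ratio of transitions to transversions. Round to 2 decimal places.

Transitions are A↔G and C↔T; transversions are all other mismatches.
Transitions: 3. Transversions: 1.
R = 3/1 = 3.00.

3.00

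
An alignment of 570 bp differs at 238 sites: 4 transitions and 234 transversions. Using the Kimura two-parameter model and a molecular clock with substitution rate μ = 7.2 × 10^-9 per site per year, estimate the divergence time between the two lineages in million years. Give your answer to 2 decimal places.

49.06

P = 4/570 ≈ 0.007018 and Q = 234/570 ≈ 0.410526.
Under the Kimura two-parameter model, d = −½ ln(1 − 2P − Q) − ¼ ln(1 − 2Q).
1 − 2P − Q = 0.575438, giving −½ ln(0.575438) = 0.276312.
1 − 2Q = 0.178948, giving −¼ ln(0.178948) = 0.430165.
d = 0.276312 + 0.430165 = 0.706477.
Under a molecular clock d = 2μt, so t = d/(2μ) = 0.706477 / (2 × 7.2 × 10^-9) = 49.06 million years.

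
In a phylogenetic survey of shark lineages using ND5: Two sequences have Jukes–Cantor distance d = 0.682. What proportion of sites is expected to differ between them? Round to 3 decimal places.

0.448

p = (3/4)(1 − e^(−4d/3)) = 0.75 × (1 − e^(-0.909333)) = 0.75 × (1 − 0.402793) = 0.447905.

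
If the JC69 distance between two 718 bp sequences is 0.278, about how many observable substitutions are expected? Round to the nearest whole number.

167

Invert JC69: p = (3/4)(1 − e^(−4d/3)) = 0.75 × (1 − e^(-0.370667)) = 0.75 × (1 − 0.690274) = 0.232295.
Expected differing sites = pL ≈ 0.232295 × 718 = 166.78781 ≈ 167.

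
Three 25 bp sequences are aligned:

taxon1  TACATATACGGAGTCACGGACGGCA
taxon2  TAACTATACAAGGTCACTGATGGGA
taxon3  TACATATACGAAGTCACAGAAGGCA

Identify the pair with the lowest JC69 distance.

taxon1–taxon2: 8/25 differ, p = 0.320, d = 0.417.
taxon1–taxon3: 3/25 differ, p = 0.120, d = 0.131.
taxon2–taxon3: 7/25 differ, p = 0.280, d = 0.351.
The smallest distance is between taxon1 and taxon3.

taxon1 and taxon3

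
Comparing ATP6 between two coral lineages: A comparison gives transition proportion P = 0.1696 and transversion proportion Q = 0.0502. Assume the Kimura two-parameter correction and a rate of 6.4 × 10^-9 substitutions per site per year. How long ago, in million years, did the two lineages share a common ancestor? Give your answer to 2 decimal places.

Under the Kimura two-parameter model, d = −½ ln(1 − 2P − Q) − ¼ ln(1 − 2Q).
1 − 2P − Q = 0.6106, giving −½ ln(0.6106) = 0.246657.
1 − 2Q = 0.8996, giving −¼ ln(0.8996) = 0.026451.
d = 0.246657 + 0.026451 = 0.273108.
Under a molecular clock d = 2μt, so t = d/(2μ) = 0.273108 / (2 × 6.4 × 10^-9) = 21.34 million years.

21.34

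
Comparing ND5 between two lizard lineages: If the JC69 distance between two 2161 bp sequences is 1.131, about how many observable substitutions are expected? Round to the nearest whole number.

1262

Invert JC69: p = (3/4)(1 − e^(−4d/3)) = 0.75 × (1 − e^(-1.508)) = 0.75 × (1 − 0.221352) = 0.583986.
Expected differing sites = pL ≈ 0.583986 × 2161 = 1261.993746 ≈ 1262.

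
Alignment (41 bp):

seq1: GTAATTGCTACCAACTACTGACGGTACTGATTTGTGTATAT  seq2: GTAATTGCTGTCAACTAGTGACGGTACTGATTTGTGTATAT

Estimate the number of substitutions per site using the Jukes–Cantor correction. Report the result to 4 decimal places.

The sequences differ at 3 of 41 sites (10, 11, 18), so p = 3/41 ≈ 0.073171.
d = −(3/4) ln(1 − 4p/3) = −0.75 ln(1 − 0.097561) = −0.75 ln(0.902439)
  = −0.75 × (-0.102654) = 0.076991 substitutions/site.

0.0770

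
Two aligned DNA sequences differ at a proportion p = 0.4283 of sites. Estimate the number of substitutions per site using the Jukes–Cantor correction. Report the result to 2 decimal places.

d = −(3/4) ln(1 − 4p/3) = −0.75 ln(1 − 0.571067) = −0.75 ln(0.428933)
  = −0.75 × (-0.846455) = 0.634841 substitutions/site.

0.63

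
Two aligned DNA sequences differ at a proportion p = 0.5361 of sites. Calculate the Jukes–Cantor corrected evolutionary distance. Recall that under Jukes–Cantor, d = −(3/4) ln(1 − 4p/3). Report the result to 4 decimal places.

d = −(3/4) ln(1 − 4p/3) = −0.75 ln(1 − 0.7148) = −0.75 ln(0.2852)
  = −0.75 × (-1.254565) = 0.940924 substitutions/site.

0.9409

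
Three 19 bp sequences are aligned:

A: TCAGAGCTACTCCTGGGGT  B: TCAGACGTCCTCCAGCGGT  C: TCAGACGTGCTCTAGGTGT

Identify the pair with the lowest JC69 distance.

A–B: 5/19 differ, p = 0.263, d = 0.324.
A–C: 6/19 differ, p = 0.316, d = 0.410.
B–C: 4/19 differ, p = 0.211, d = 0.247.
The smallest distance is between B and C.

B and C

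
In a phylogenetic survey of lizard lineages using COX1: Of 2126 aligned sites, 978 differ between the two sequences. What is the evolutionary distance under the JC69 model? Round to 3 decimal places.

p = 978/2126 ≈ 0.460019.
d = −(3/4) ln(1 − 4p/3) = −0.75 ln(1 − 0.613359) = −0.75 ln(0.386641)
  = −0.75 × (-0.950259) = 0.712694 substitutions/site.

0.713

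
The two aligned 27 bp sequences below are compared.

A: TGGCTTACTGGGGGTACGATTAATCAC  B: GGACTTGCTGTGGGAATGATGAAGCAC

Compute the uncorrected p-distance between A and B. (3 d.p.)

The sequences differ at 8 of 27 positions (sites 1, 3, 7, 11, 15, 17, 21, 24).
p = 8/27 = 0.296296… ≈ 0.296 (to 3 d.p.).

0.296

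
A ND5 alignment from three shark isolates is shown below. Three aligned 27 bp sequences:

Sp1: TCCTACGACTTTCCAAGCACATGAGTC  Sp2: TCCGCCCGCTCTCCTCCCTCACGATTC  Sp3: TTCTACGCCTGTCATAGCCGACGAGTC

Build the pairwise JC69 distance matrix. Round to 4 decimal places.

d(Sp1,Sp2) = 0.5876, d(Sp1,Sp3) = 0.3770, d(Sp2,Sp3) = 0.6735

Sp1–Sp2: 11/27 sites differ → p ≈ 0.407407, d = −0.75 ln(1 − 0.543209) = 0.587647 ≈ 0.5876.
Sp1–Sp3: 8/27 sites differ → p ≈ 0.296296, d = −0.75 ln(1 − 0.395061) = 0.376971 ≈ 0.3770.
Sp2–Sp3: 12/27 sites differ → p ≈ 0.444444, d = −0.75 ln(1 − 0.592592) = 0.673455 ≈ 0.6735.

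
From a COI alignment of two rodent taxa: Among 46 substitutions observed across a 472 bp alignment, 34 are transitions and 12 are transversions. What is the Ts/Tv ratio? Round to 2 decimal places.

2.83

R = 34/12 = 2.833333… ≈ 2.83 (to 2 d.p.).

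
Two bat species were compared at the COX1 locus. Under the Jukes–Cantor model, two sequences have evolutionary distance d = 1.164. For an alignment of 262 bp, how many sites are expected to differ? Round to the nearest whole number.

155

Invert JC69: p = (3/4)(1 − e^(−4d/3)) = 0.75 × (1 − e^(-1.552)) = 0.75 × (1 − 0.211824) = 0.591132.
Expected differing sites = pL ≈ 0.591132 × 262 = 154.876584 ≈ 155.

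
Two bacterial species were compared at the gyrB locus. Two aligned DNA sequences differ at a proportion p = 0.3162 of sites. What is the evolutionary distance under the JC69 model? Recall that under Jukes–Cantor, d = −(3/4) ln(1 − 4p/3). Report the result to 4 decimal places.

d = −(3/4) ln(1 − 4p/3) = −0.75 ln(1 − 0.4216) = −0.75 ln(0.5784)
  = −0.75 × (-0.547490) = 0.410618 substitutions/site.

0.4106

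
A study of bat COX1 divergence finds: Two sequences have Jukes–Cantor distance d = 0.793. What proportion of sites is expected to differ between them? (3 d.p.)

p = (3/4)(1 − e^(−4d/3)) = 0.75 × (1 − e^(-1.057333)) = 0.75 × (1 − 0.347381) = 0.489464.

0.489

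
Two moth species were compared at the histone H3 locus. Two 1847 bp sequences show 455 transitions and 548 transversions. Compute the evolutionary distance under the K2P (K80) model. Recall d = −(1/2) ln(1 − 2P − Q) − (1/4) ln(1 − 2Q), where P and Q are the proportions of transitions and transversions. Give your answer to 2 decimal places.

1.00

P = 455/1847 ≈ 0.246345 and Q = 548/1847 ≈ 0.296697.
Under the Kimura two-parameter model, d = −½ ln(1 − 2P − Q) − ¼ ln(1 − 2Q).
1 − 2P − Q = 0.210613, giving −½ ln(0.210613) = 0.778866.
1 − 2Q = 0.406606, giving −¼ ln(0.406606) = 0.224978.
d = 0.778866 + 0.224978 = 1.003844.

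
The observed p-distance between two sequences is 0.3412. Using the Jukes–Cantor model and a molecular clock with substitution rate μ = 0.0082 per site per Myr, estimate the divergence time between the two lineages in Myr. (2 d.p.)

27.75

d = −(3/4) ln(1 − 4p/3) = −0.75 ln(1 − 0.454933) = −0.75 ln(0.545067)
  = −0.75 × (-0.606847) = 0.455135 substitutions/site.
Under a molecular clock d = 2μt, so t = d/(2μ) = 0.455135 / (2 × 0.0082) = 27.75 Myr.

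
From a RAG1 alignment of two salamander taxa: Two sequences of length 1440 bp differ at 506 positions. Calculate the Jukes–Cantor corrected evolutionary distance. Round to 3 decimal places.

0.474

p = 506/1440 ≈ 0.351389.
d = −(3/4) ln(1 − 4p/3) = −0.75 ln(1 − 0.468519) = −0.75 ln(0.531481)
  = −0.75 × (-0.632088) = 0.474066 substitutions/site.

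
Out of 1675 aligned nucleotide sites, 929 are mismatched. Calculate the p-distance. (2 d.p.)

0.55

p = 929/1675 = 0.554626… ≈ 0.55 (to 2 d.p.).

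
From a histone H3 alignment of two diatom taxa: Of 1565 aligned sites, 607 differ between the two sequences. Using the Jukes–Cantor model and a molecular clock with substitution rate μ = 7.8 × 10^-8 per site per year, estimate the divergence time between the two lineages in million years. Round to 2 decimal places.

3.50

p = 607/1565 ≈ 0.387859.
d = −(3/4) ln(1 − 4p/3) = −0.75 ln(1 − 0.517145) = −0.75 ln(0.482855)
  = −0.75 × (-0.728039) = 0.546029 substitutions/site.
Under a molecular clock d = 2μt, so t = d/(2μ) = 0.546029 / (2 × 7.8 × 10^-8) = 3.50 million years.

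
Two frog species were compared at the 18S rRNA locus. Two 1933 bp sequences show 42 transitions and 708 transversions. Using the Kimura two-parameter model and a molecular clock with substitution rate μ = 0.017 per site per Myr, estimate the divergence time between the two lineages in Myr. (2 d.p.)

P = 42/1933 ≈ 0.021728 and Q = 708/1933 ≈ 0.36627.
Under the Kimura two-parameter model, d = −½ ln(1 − 2P − Q) − ¼ ln(1 − 2Q).
1 − 2P − Q = 0.590274, giving −½ ln(0.590274) = 0.263584.
1 − 2Q = 0.26746, giving −¼ ln(0.26746) = 0.329696.
d = 0.263584 + 0.329696 = 0.593280.
Under a molecular clock d = 2μt, so t = d/(2μ) = 0.593280 / (2 × 0.017) = 17.45 Myr.

17.45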